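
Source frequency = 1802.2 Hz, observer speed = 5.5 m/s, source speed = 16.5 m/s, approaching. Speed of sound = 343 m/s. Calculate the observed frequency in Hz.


Given values:
  f_s = 1802.2 Hz, v_o = 5.5 m/s, v_s = 16.5 m/s
  Direction: approaching
Formula: f_o = f_s * (c + v_o) / (c - v_s)
Numerator: c + v_o = 343 + 5.5 = 348.5
Denominator: c - v_s = 343 - 16.5 = 326.5
f_o = 1802.2 * 348.5 / 326.5 = 1923.63

1923.63 Hz


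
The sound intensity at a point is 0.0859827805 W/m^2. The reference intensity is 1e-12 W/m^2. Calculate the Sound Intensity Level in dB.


Given values:
  I = 0.0859827805 W/m^2
  I_ref = 1e-12 W/m^2
Formula: SIL = 10 * log10(I / I_ref)
Compute ratio: I / I_ref = 85982780500
Compute log10: log10(85982780500) = 10.934411
Multiply: SIL = 10 * 10.934411 = 109.34

109.34 dB


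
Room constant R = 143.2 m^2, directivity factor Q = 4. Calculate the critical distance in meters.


Given values:
  R = 143.2 m^2, Q = 4
Formula: d_c = 0.141 * sqrt(Q * R)
Compute Q * R = 4 * 143.2 = 572.8
Compute sqrt(572.8) = 23.9332
d_c = 0.141 * 23.9332 = 3.375

3.375 m


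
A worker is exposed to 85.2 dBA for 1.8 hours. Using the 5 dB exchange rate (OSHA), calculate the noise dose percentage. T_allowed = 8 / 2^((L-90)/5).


Given values:
  L = 85.2 dBA, T = 1.8 hours
Formula: T_allowed = 8 / 2^((L - 90) / 5)
Compute exponent: (85.2 - 90) / 5 = -0.96
Compute 2^(-0.96) = 0.514057
T_allowed = 8 / 0.514057 = 15.562477 hours
Dose = (T / T_allowed) * 100
Dose = (1.8 / 15.562477) * 100 = 11.57

11.57 %


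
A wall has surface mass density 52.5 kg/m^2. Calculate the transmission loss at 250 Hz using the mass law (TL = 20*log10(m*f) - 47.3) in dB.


Given values:
  m = 52.5 kg/m^2, f = 250 Hz
Formula: TL = 20 * log10(m * f) - 47.3
Compute m * f = 52.5 * 250 = 13125.0
Compute log10(13125.0) = 4.118099
Compute 20 * 4.118099 = 82.362
TL = 82.362 - 47.3 = 35.06

35.06 dB


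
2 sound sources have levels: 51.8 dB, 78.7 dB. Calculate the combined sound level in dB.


Formula: L_total = 10 * log10( sum(10^(Li/10)) )
  Source 1: 10^(51.8/10) = 151356.1248
  Source 2: 10^(78.7/10) = 74131024.1301
Sum of linear values = 74282380.2549
L_total = 10 * log10(74282380.2549) = 78.71

78.71 dB


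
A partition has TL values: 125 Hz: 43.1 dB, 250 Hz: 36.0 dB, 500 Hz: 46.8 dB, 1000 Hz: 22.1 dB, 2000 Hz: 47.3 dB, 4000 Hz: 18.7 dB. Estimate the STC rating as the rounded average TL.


Given TL values at each frequency:
  125 Hz: 43.1 dB
  250 Hz: 36.0 dB
  500 Hz: 46.8 dB
  1000 Hz: 22.1 dB
  2000 Hz: 47.3 dB
  4000 Hz: 18.7 dB
Formula: STC ~ round(average of TL values)
Sum = 43.1 + 36.0 + 46.8 + 22.1 + 47.3 + 18.7 = 214.0
Average = 214.0 / 6 = 35.67
Rounded: 36

36


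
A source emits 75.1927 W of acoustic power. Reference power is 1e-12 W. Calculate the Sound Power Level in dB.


Given values:
  W = 75.1927 W
  W_ref = 1e-12 W
Formula: SWL = 10 * log10(W / W_ref)
Compute ratio: W / W_ref = 75192700000000
Compute log10: log10(75192700000000) = 13.876176
Multiply: SWL = 10 * 13.876176 = 138.76

138.76 dB


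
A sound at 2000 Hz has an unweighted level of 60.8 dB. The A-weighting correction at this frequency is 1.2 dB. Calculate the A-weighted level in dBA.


Given values:
  SPL = 60.8 dB
  A-weighting at 2000 Hz = 1.2 dB
Formula: L_A = SPL + A_weight
L_A = 60.8 + (1.2)
L_A = 62.0

62.0 dBA


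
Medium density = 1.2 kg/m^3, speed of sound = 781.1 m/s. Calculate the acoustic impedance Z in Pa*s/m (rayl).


Given values:
  rho = 1.2 kg/m^3
  c = 781.1 m/s
Formula: Z = rho * c
Z = 1.2 * 781.1
Z = 937.32

937.32 rayl


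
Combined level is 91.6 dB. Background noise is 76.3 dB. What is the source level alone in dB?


Given values:
  L_total = 91.6 dB, L_bg = 76.3 dB
Formula: L_source = 10 * log10(10^(L_total/10) - 10^(L_bg/10))
Convert to linear:
  10^(91.6/10) = 1445439770.7459
  10^(76.3/10) = 42657951.8802
Difference: 1445439770.7459 - 42657951.8802 = 1402781818.8657
L_source = 10 * log10(1402781818.8657) = 91.47

91.47 dB


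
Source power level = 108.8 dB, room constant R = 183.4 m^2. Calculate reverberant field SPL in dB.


Given values:
  Lw = 108.8 dB, R = 183.4 m^2
Formula: SPL = Lw + 10 * log10(4 / R)
Compute 4 / R = 4 / 183.4 = 0.02181
Compute 10 * log10(0.02181) = -16.6134
SPL = 108.8 + (-16.6134) = 92.19

92.19 dB


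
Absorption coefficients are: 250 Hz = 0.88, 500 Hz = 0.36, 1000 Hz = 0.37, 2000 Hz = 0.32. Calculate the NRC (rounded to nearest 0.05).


Given values:
  a_250 = 0.88, a_500 = 0.36
  a_1000 = 0.37, a_2000 = 0.32
Formula: NRC = (a250 + a500 + a1000 + a2000) / 4
Sum = 0.88 + 0.36 + 0.37 + 0.32 = 1.93
NRC = 1.93 / 4 = 0.4825
Rounded to nearest 0.05: 0.5

0.5


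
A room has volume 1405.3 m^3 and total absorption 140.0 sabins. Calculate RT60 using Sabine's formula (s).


Given values:
  V = 1405.3 m^3
  A = 140.0 sabins
Formula: RT60 = 0.161 * V / A
Numerator: 0.161 * 1405.3 = 226.2533
RT60 = 226.2533 / 140.0 = 1.616

1.616 s


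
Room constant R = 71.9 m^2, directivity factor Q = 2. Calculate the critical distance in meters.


Given values:
  R = 71.9 m^2, Q = 2
Formula: d_c = 0.141 * sqrt(Q * R)
Compute Q * R = 2 * 71.9 = 143.8
Compute sqrt(143.8) = 11.9917
d_c = 0.141 * 11.9917 = 1.691

1.691 m


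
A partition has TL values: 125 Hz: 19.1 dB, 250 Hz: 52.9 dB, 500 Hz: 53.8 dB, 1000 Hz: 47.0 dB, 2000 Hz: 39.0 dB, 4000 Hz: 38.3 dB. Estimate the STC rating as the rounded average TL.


Given TL values at each frequency:
  125 Hz: 19.1 dB
  250 Hz: 52.9 dB
  500 Hz: 53.8 dB
  1000 Hz: 47.0 dB
  2000 Hz: 39.0 dB
  4000 Hz: 38.3 dB
Formula: STC ~ round(average of TL values)
Sum = 19.1 + 52.9 + 53.8 + 47.0 + 39.0 + 38.3 = 250.1
Average = 250.1 / 6 = 41.68
Rounded: 42

42


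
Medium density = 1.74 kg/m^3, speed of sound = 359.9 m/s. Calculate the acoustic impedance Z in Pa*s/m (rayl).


Given values:
  rho = 1.74 kg/m^3
  c = 359.9 m/s
Formula: Z = rho * c
Z = 1.74 * 359.9
Z = 626.23

626.23 rayl


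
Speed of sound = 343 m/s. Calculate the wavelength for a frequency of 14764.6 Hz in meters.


Given values:
  c = 343 m/s, f = 14764.6 Hz
Formula: lambda = c / f
lambda = 343 / 14764.6
lambda = 0.0232

0.0232 m


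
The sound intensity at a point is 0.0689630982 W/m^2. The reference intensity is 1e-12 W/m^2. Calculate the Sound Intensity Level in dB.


Given values:
  I = 0.0689630982 W/m^2
  I_ref = 1e-12 W/m^2
Formula: SIL = 10 * log10(I / I_ref)
Compute ratio: I / I_ref = 68963098200
Compute log10: log10(68963098200) = 10.838617
Multiply: SIL = 10 * 10.838617 = 108.39

108.39 dB


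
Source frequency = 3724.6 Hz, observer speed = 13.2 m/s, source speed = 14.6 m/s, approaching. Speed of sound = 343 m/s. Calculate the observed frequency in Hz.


Given values:
  f_s = 3724.6 Hz, v_o = 13.2 m/s, v_s = 14.6 m/s
  Direction: approaching
Formula: f_o = f_s * (c + v_o) / (c - v_s)
Numerator: c + v_o = 343 + 13.2 = 356.2
Denominator: c - v_s = 343 - 14.6 = 328.4
f_o = 3724.6 * 356.2 / 328.4 = 4039.9

4039.9 Hz


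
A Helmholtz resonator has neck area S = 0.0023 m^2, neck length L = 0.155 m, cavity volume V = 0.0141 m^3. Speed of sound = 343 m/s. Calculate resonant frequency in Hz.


Given values:
  S = 0.0023 m^2, L = 0.155 m, V = 0.0141 m^3, c = 343 m/s
Formula: f = (c / (2*pi)) * sqrt(S / (V * L))
Compute V * L = 0.0141 * 0.155 = 0.0021855
Compute S / (V * L) = 0.0023 / 0.0021855 = 1.0524
Compute sqrt(1.0524) = 1.025865
Compute c / (2*pi) = 343 / 6.283185 = 54.590148
f = 54.590148 * 1.025865 = 56.0

56.0 Hz


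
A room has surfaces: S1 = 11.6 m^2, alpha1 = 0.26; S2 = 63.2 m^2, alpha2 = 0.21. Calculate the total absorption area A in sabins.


Given surfaces:
  Surface 1: 11.6 * 0.26 = 3.016
  Surface 2: 63.2 * 0.21 = 13.272
Formula: A = sum(Si * alpha_i)
A = 3.016 + 13.272
A = 16.29

16.29 sabins


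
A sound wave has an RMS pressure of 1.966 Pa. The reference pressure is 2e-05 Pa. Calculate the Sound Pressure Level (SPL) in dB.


Given values:
  p = 1.966 Pa
  p_ref = 2e-05 Pa
Formula: SPL = 20 * log10(p / p_ref)
Compute ratio: p / p_ref = 1.966 / 2e-05 = 98300
Compute log10: log10(98300) = 4.992554
Multiply: SPL = 20 * 4.992554 = 99.85

99.85 dB


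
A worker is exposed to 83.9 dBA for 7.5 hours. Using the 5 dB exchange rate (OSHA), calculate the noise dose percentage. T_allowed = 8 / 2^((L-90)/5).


Given values:
  L = 83.9 dBA, T = 7.5 hours
Formula: T_allowed = 8 / 2^((L - 90) / 5)
Compute exponent: (83.9 - 90) / 5 = -1.22
Compute 2^(-1.22) = 0.429283
T_allowed = 8 / 0.429283 = 18.635725 hours
Dose = (T / T_allowed) * 100
Dose = (7.5 / 18.635725) * 100 = 40.25

40.25 %


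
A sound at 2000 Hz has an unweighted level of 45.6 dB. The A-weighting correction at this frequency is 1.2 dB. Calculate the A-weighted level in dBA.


Given values:
  SPL = 45.6 dB
  A-weighting at 2000 Hz = 1.2 dB
Formula: L_A = SPL + A_weight
L_A = 45.6 + (1.2)
L_A = 46.8

46.8 dBA


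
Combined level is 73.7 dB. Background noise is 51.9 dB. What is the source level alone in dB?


Given values:
  L_total = 73.7 dB, L_bg = 51.9 dB
Formula: L_source = 10 * log10(10^(L_total/10) - 10^(L_bg/10))
Convert to linear:
  10^(73.7/10) = 23442288.1532
  10^(51.9/10) = 154881.6619
Difference: 23442288.1532 - 154881.6619 = 23287406.4913
L_source = 10 * log10(23287406.4913) = 73.67

73.67 dB


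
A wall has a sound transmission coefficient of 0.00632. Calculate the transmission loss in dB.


Given values:
  tau = 0.00632
Formula: TL = 10 * log10(1 / tau)
Compute 1 / tau = 1 / 0.00632 = 158.2278
Compute log10(158.2278) = 2.199283
TL = 10 * 2.199283 = 21.99

21.99 dB


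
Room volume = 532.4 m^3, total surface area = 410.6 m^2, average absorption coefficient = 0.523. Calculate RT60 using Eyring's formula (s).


Given values:
  V = 532.4 m^3, S = 410.6 m^2, alpha = 0.523
Formula: RT60 = 0.161 * V / (-S * ln(1 - alpha))
Compute ln(1 - 0.523) = ln(0.477) = -0.740239
Denominator: -410.6 * -0.740239 = 303.9421
Numerator: 0.161 * 532.4 = 85.7164
RT60 = 85.7164 / 303.9421 = 0.282

0.282 s


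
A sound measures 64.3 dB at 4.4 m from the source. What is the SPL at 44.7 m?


Given values:
  SPL1 = 64.3 dB, r1 = 4.4 m, r2 = 44.7 m
Formula: SPL2 = SPL1 - 20 * log10(r2 / r1)
Compute ratio: r2 / r1 = 44.7 / 4.4 = 10.1591
Compute log10: log10(10.1591) = 1.006855
Compute drop: 20 * 1.006855 = 20.1371
SPL2 = 64.3 - 20.1371 = 44.16

44.16 dB


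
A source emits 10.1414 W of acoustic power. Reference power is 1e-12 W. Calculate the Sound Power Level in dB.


Given values:
  W = 10.1414 W
  W_ref = 1e-12 W
Formula: SWL = 10 * log10(W / W_ref)
Compute ratio: W / W_ref = 10141400000000
Compute log10: log10(10141400000000) = 13.006098
Multiply: SWL = 10 * 13.006098 = 130.06

130.06 dB


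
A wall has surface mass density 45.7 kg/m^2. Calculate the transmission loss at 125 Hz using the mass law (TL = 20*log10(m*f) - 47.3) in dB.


Given values:
  m = 45.7 kg/m^2, f = 125 Hz
Formula: TL = 20 * log10(m * f) - 47.3
Compute m * f = 45.7 * 125 = 5712.5
Compute log10(5712.5) = 3.756826
Compute 20 * 3.756826 = 75.1365
TL = 75.1365 - 47.3 = 27.84

27.84 dB


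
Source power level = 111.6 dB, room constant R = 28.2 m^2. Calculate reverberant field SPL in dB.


Given values:
  Lw = 111.6 dB, R = 28.2 m^2
Formula: SPL = Lw + 10 * log10(4 / R)
Compute 4 / R = 4 / 28.2 = 0.141844
Compute 10 * log10(0.141844) = -8.4819
SPL = 111.6 + (-8.4819) = 103.12

103.12 dB


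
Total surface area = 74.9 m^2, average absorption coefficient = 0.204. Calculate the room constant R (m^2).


Given values:
  S = 74.9 m^2, alpha = 0.204
Formula: R = S * alpha / (1 - alpha)
Numerator: 74.9 * 0.204 = 15.2796
Denominator: 1 - 0.204 = 0.796
R = 15.2796 / 0.796 = 19.2

19.2 m^2


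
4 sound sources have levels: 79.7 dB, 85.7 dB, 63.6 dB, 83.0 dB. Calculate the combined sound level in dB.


Formula: L_total = 10 * log10( sum(10^(Li/10)) )
  Source 1: 10^(79.7/10) = 93325430.0797
  Source 2: 10^(85.7/10) = 371535229.0972
  Source 3: 10^(63.6/10) = 2290867.6528
  Source 4: 10^(83.0/10) = 199526231.4969
Sum of linear values = 666677758.3266
L_total = 10 * log10(666677758.3266) = 88.24

88.24 dB


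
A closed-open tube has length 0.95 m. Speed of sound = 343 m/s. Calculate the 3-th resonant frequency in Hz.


Given values:
  Tube type: closed-open, L = 0.95 m, c = 343 m/s, n = 3
Formula: f_n = (2n - 1) * c / (4 * L)
Compute 2n - 1 = 2*3 - 1 = 5
Compute 4 * L = 4 * 0.95 = 3.8
f = 5 * 343 / 3.8
f = 451.32

451.32 Hz


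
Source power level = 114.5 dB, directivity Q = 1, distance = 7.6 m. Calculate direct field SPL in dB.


Given values:
  Lw = 114.5 dB, Q = 1, r = 7.6 m
Formula: SPL = Lw + 10 * log10(Q / (4 * pi * r^2))
Compute 4 * pi * r^2 = 4 * pi * 7.6^2 = 725.8336
Compute Q / denom = 1 / 725.8336 = 0.00137773
Compute 10 * log10(0.00137773) = -28.6084
SPL = 114.5 + (-28.6084) = 85.89

85.89 dB


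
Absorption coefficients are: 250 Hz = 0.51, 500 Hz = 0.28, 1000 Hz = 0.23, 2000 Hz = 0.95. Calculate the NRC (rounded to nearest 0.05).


Given values:
  a_250 = 0.51, a_500 = 0.28
  a_1000 = 0.23, a_2000 = 0.95
Formula: NRC = (a250 + a500 + a1000 + a2000) / 4
Sum = 0.51 + 0.28 + 0.23 + 0.95 = 1.97
NRC = 1.97 / 4 = 0.4925
Rounded to nearest 0.05: 0.5

0.5


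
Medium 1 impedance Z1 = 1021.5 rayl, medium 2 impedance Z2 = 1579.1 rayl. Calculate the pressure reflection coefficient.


Given values:
  Z1 = 1021.5 rayl, Z2 = 1579.1 rayl
Formula: R = (Z2 - Z1) / (Z2 + Z1)
Numerator: Z2 - Z1 = 1579.1 - 1021.5 = 557.6
Denominator: Z2 + Z1 = 1579.1 + 1021.5 = 2600.6
R = 557.6 / 2600.6 = 0.2144

0.2144


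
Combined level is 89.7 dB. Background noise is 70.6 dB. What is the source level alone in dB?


Given values:
  L_total = 89.7 dB, L_bg = 70.6 dB
Formula: L_source = 10 * log10(10^(L_total/10) - 10^(L_bg/10))
Convert to linear:
  10^(89.7/10) = 933254300.797
  10^(70.6/10) = 11481536.215
Difference: 933254300.797 - 11481536.215 = 921772764.582
L_source = 10 * log10(921772764.582) = 89.65

89.65 dB


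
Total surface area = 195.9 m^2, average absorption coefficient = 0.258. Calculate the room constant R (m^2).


Given values:
  S = 195.9 m^2, alpha = 0.258
Formula: R = S * alpha / (1 - alpha)
Numerator: 195.9 * 0.258 = 50.5422
Denominator: 1 - 0.258 = 0.742
R = 50.5422 / 0.742 = 68.12

68.12 m^2


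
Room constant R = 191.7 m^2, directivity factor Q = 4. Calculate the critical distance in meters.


Given values:
  R = 191.7 m^2, Q = 4
Formula: d_c = 0.141 * sqrt(Q * R)
Compute Q * R = 4 * 191.7 = 766.8
Compute sqrt(766.8) = 27.6912
d_c = 0.141 * 27.6912 = 3.904

3.904 m


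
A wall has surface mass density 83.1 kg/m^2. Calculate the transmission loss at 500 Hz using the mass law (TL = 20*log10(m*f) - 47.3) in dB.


Given values:
  m = 83.1 kg/m^2, f = 500 Hz
Formula: TL = 20 * log10(m * f) - 47.3
Compute m * f = 83.1 * 500 = 41550.0
Compute log10(41550.0) = 4.618571
Compute 20 * 4.618571 = 92.3714
TL = 92.3714 - 47.3 = 45.07

45.07 dB


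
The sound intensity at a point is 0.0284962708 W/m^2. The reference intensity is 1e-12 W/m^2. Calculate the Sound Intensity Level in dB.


Given values:
  I = 0.0284962708 W/m^2
  I_ref = 1e-12 W/m^2
Formula: SIL = 10 * log10(I / I_ref)
Compute ratio: I / I_ref = 28496270800
Compute log10: log10(28496270800) = 10.454788
Multiply: SIL = 10 * 10.454788 = 104.55

104.55 dB


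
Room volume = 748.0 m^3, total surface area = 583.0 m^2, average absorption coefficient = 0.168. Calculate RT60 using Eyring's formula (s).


Given values:
  V = 748.0 m^3, S = 583.0 m^2, alpha = 0.168
Formula: RT60 = 0.161 * V / (-S * ln(1 - alpha))
Compute ln(1 - 0.168) = ln(0.832) = -0.183923
Denominator: -583.0 * -0.183923 = 107.2271
Numerator: 0.161 * 748.0 = 120.428
RT60 = 120.428 / 107.2271 = 1.123

1.123 s


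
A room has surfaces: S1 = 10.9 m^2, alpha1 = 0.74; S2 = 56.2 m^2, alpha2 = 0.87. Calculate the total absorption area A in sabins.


Given surfaces:
  Surface 1: 10.9 * 0.74 = 8.066
  Surface 2: 56.2 * 0.87 = 48.894
Formula: A = sum(Si * alpha_i)
A = 8.066 + 48.894
A = 56.96

56.96 sabins


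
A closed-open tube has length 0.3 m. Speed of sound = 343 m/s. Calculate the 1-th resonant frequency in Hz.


Given values:
  Tube type: closed-open, L = 0.3 m, c = 343 m/s, n = 1
Formula: f_n = (2n - 1) * c / (4 * L)
Compute 2n - 1 = 2*1 - 1 = 1
Compute 4 * L = 4 * 0.3 = 1.2
f = 1 * 343 / 1.2
f = 285.83

285.83 Hz


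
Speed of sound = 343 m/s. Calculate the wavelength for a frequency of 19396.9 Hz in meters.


Given values:
  c = 343 m/s, f = 19396.9 Hz
Formula: lambda = c / f
lambda = 343 / 19396.9
lambda = 0.0177

0.0177 m


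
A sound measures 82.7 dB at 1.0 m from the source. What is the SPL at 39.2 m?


Given values:
  SPL1 = 82.7 dB, r1 = 1.0 m, r2 = 39.2 m
Formula: SPL2 = SPL1 - 20 * log10(r2 / r1)
Compute ratio: r2 / r1 = 39.2 / 1.0 = 39.2
Compute log10: log10(39.2) = 1.593286
Compute drop: 20 * 1.593286 = 31.8657
SPL2 = 82.7 - 31.8657 = 50.83

50.83 dB


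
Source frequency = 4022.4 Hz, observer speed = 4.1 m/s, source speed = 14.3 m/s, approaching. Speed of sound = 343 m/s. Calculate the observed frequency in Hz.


Given values:
  f_s = 4022.4 Hz, v_o = 4.1 m/s, v_s = 14.3 m/s
  Direction: approaching
Formula: f_o = f_s * (c + v_o) / (c - v_s)
Numerator: c + v_o = 343 + 4.1 = 347.1
Denominator: c - v_s = 343 - 14.3 = 328.7
f_o = 4022.4 * 347.1 / 328.7 = 4247.57

4247.57 Hz


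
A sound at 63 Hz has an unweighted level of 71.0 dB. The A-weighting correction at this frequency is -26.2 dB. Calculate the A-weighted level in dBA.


Given values:
  SPL = 71.0 dB
  A-weighting at 63 Hz = -26.2 dB
Formula: L_A = SPL + A_weight
L_A = 71.0 + (-26.2)
L_A = 44.8

44.8 dBA


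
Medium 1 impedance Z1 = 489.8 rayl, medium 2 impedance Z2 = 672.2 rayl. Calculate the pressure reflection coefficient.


Given values:
  Z1 = 489.8 rayl, Z2 = 672.2 rayl
Formula: R = (Z2 - Z1) / (Z2 + Z1)
Numerator: Z2 - Z1 = 672.2 - 489.8 = 182.4
Denominator: Z2 + Z1 = 672.2 + 489.8 = 1162.0
R = 182.4 / 1162.0 = 0.157

0.157


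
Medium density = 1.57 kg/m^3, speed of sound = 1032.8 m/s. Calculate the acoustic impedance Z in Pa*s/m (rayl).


Given values:
  rho = 1.57 kg/m^3
  c = 1032.8 m/s
Formula: Z = rho * c
Z = 1.57 * 1032.8
Z = 1621.5

1621.5 rayl


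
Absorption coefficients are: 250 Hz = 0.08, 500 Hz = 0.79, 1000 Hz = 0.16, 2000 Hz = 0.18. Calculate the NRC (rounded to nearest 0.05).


Given values:
  a_250 = 0.08, a_500 = 0.79
  a_1000 = 0.16, a_2000 = 0.18
Formula: NRC = (a250 + a500 + a1000 + a2000) / 4
Sum = 0.08 + 0.79 + 0.16 + 0.18 = 1.21
NRC = 1.21 / 4 = 0.3025
Rounded to nearest 0.05: 0.3

0.3


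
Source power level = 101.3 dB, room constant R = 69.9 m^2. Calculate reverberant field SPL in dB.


Given values:
  Lw = 101.3 dB, R = 69.9 m^2
Formula: SPL = Lw + 10 * log10(4 / R)
Compute 4 / R = 4 / 69.9 = 0.057225
Compute 10 * log10(0.057225) = -12.4241
SPL = 101.3 + (-12.4241) = 88.88

88.88 dB


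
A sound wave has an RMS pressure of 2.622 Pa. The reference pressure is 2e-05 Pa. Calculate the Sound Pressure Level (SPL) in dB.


Given values:
  p = 2.622 Pa
  p_ref = 2e-05 Pa
Formula: SPL = 20 * log10(p / p_ref)
Compute ratio: p / p_ref = 2.622 / 2e-05 = 131100
Compute log10: log10(131100) = 5.117603
Multiply: SPL = 20 * 5.117603 = 102.35

102.35 dB


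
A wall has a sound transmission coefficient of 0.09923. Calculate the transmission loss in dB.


Given values:
  tau = 0.09923
Formula: TL = 10 * log10(1 / tau)
Compute 1 / tau = 1 / 0.09923 = 10.0776
Compute log10(10.0776) = 1.003357
TL = 10 * 1.003357 = 10.03

10.03 dB


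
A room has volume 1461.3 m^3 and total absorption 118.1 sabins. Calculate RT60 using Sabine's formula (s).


Given values:
  V = 1461.3 m^3
  A = 118.1 sabins
Formula: RT60 = 0.161 * V / A
Numerator: 0.161 * 1461.3 = 235.2693
RT60 = 235.2693 / 118.1 = 1.992

1.992 s


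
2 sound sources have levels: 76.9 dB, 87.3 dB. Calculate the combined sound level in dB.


Formula: L_total = 10 * log10( sum(10^(Li/10)) )
  Source 1: 10^(76.9/10) = 48977881.9368
  Source 2: 10^(87.3/10) = 537031796.3703
Sum of linear values = 586009678.3071
L_total = 10 * log10(586009678.3071) = 87.68

87.68 dB


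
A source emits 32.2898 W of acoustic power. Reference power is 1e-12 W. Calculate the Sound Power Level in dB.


Given values:
  W = 32.2898 W
  W_ref = 1e-12 W
Formula: SWL = 10 * log10(W / W_ref)
Compute ratio: W / W_ref = 32289800000000
Compute log10: log10(32289800000000) = 13.509065
Multiply: SWL = 10 * 13.509065 = 135.09

135.09 dB


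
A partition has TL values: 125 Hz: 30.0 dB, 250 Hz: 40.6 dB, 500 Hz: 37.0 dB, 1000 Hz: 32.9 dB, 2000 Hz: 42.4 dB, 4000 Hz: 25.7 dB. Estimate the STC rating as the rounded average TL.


Given TL values at each frequency:
  125 Hz: 30.0 dB
  250 Hz: 40.6 dB
  500 Hz: 37.0 dB
  1000 Hz: 32.9 dB
  2000 Hz: 42.4 dB
  4000 Hz: 25.7 dB
Formula: STC ~ round(average of TL values)
Sum = 30.0 + 40.6 + 37.0 + 32.9 + 42.4 + 25.7 = 208.6
Average = 208.6 / 6 = 34.77
Rounded: 35

35


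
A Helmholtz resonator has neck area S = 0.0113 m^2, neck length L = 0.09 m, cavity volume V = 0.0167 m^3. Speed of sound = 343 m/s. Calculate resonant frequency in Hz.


Given values:
  S = 0.0113 m^2, L = 0.09 m, V = 0.0167 m^3, c = 343 m/s
Formula: f = (c / (2*pi)) * sqrt(S / (V * L))
Compute V * L = 0.0167 * 0.09 = 0.001503
Compute S / (V * L) = 0.0113 / 0.001503 = 7.5183
Compute sqrt(7.5183) = 2.741952
Compute c / (2*pi) = 343 / 6.283185 = 54.590148
f = 54.590148 * 2.741952 = 149.68

149.68 Hz


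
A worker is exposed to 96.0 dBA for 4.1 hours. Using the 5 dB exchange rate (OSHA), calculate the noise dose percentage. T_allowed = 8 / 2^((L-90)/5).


Given values:
  L = 96.0 dBA, T = 4.1 hours
Formula: T_allowed = 8 / 2^((L - 90) / 5)
Compute exponent: (96.0 - 90) / 5 = 1.2
Compute 2^(1.2) = 2.297397
T_allowed = 8 / 2.297397 = 3.482202 hours
Dose = (T / T_allowed) * 100
Dose = (4.1 / 3.482202) * 100 = 117.74

117.74 %


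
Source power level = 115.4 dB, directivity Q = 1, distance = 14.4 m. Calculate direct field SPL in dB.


Given values:
  Lw = 115.4 dB, Q = 1, r = 14.4 m
Formula: SPL = Lw + 10 * log10(Q / (4 * pi * r^2))
Compute 4 * pi * r^2 = 4 * pi * 14.4^2 = 2605.7626
Compute Q / denom = 1 / 2605.7626 = 0.00038376
Compute 10 * log10(0.00038376) = -34.1594
SPL = 115.4 + (-34.1594) = 81.24

81.24 dB


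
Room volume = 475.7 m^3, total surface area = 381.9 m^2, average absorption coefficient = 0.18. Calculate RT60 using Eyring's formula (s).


Given values:
  V = 475.7 m^3, S = 381.9 m^2, alpha = 0.18
Formula: RT60 = 0.161 * V / (-S * ln(1 - alpha))
Compute ln(1 - 0.18) = ln(0.82) = -0.198451
Denominator: -381.9 * -0.198451 = 75.7884
Numerator: 0.161 * 475.7 = 76.5877
RT60 = 76.5877 / 75.7884 = 1.011

1.011 s


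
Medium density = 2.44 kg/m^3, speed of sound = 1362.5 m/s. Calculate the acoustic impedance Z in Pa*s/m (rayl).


Given values:
  rho = 2.44 kg/m^3
  c = 1362.5 m/s
Formula: Z = rho * c
Z = 2.44 * 1362.5
Z = 3324.5

3324.5 rayl


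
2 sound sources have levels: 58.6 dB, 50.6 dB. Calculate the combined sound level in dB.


Formula: L_total = 10 * log10( sum(10^(Li/10)) )
  Source 1: 10^(58.6/10) = 724435.9601
  Source 2: 10^(50.6/10) = 114815.3621
Sum of linear values = 839251.3222
L_total = 10 * log10(839251.3222) = 59.24

59.24 dB


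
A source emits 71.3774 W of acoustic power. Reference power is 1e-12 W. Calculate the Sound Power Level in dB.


Given values:
  W = 71.3774 W
  W_ref = 1e-12 W
Formula: SWL = 10 * log10(W / W_ref)
Compute ratio: W / W_ref = 71377400000000
Compute log10: log10(71377400000000) = 13.853561
Multiply: SWL = 10 * 13.853561 = 138.54

138.54 dB


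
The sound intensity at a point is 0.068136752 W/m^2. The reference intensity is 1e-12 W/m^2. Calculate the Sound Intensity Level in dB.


Given values:
  I = 0.068136752 W/m^2
  I_ref = 1e-12 W/m^2
Formula: SIL = 10 * log10(I / I_ref)
Compute ratio: I / I_ref = 68136752000
Compute log10: log10(68136752000) = 10.833381
Multiply: SIL = 10 * 10.833381 = 108.33

108.33 dB


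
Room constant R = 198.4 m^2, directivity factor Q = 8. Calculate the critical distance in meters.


Given values:
  R = 198.4 m^2, Q = 8
Formula: d_c = 0.141 * sqrt(Q * R)
Compute Q * R = 8 * 198.4 = 1587.2
Compute sqrt(1587.2) = 39.8397
d_c = 0.141 * 39.8397 = 5.617

5.617 m


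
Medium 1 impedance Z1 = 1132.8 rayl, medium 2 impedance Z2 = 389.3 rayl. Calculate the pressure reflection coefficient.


Given values:
  Z1 = 1132.8 rayl, Z2 = 389.3 rayl
Formula: R = (Z2 - Z1) / (Z2 + Z1)
Numerator: Z2 - Z1 = 389.3 - 1132.8 = -743.5
Denominator: Z2 + Z1 = 389.3 + 1132.8 = 1522.1
R = -743.5 / 1522.1 = -0.4885

-0.4885


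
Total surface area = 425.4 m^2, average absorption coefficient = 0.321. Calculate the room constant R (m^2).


Given values:
  S = 425.4 m^2, alpha = 0.321
Formula: R = S * alpha / (1 - alpha)
Numerator: 425.4 * 0.321 = 136.5534
Denominator: 1 - 0.321 = 0.679
R = 136.5534 / 0.679 = 201.11

201.11 m^2


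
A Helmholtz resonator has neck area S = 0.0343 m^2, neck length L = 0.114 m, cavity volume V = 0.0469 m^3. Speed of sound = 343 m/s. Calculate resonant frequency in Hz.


Given values:
  S = 0.0343 m^2, L = 0.114 m, V = 0.0469 m^3, c = 343 m/s
Formula: f = (c / (2*pi)) * sqrt(S / (V * L))
Compute V * L = 0.0469 * 0.114 = 0.0053466
Compute S / (V * L) = 0.0343 / 0.0053466 = 6.4153
Compute sqrt(6.4153) = 2.532844
Compute c / (2*pi) = 343 / 6.283185 = 54.590148
f = 54.590148 * 2.532844 = 138.27

138.27 Hz


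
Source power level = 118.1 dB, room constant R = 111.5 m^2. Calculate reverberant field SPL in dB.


Given values:
  Lw = 118.1 dB, R = 111.5 m^2
Formula: SPL = Lw + 10 * log10(4 / R)
Compute 4 / R = 4 / 111.5 = 0.035874
Compute 10 * log10(0.035874) = -14.4522
SPL = 118.1 + (-14.4522) = 103.65

103.65 dB


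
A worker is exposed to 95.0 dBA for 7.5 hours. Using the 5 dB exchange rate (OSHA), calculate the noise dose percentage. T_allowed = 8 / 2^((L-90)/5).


Given values:
  L = 95.0 dBA, T = 7.5 hours
Formula: T_allowed = 8 / 2^((L - 90) / 5)
Compute exponent: (95.0 - 90) / 5 = 1.0
Compute 2^(1.0) = 2.0
T_allowed = 8 / 2.0 = 4.0 hours
Dose = (T / T_allowed) * 100
Dose = (7.5 / 4.0) * 100 = 187.5

187.5 %


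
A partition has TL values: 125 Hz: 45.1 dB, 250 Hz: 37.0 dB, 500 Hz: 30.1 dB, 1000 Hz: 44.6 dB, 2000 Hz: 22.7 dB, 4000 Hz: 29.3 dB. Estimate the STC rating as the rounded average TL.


Given TL values at each frequency:
  125 Hz: 45.1 dB
  250 Hz: 37.0 dB
  500 Hz: 30.1 dB
  1000 Hz: 44.6 dB
  2000 Hz: 22.7 dB
  4000 Hz: 29.3 dB
Formula: STC ~ round(average of TL values)
Sum = 45.1 + 37.0 + 30.1 + 44.6 + 22.7 + 29.3 = 208.8
Average = 208.8 / 6 = 34.8
Rounded: 35

35


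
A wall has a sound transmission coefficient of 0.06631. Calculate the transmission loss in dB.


Given values:
  tau = 0.06631
Formula: TL = 10 * log10(1 / tau)
Compute 1 / tau = 1 / 0.06631 = 15.0807
Compute log10(15.0807) = 1.178422
TL = 10 * 1.178422 = 11.78

11.78 dB


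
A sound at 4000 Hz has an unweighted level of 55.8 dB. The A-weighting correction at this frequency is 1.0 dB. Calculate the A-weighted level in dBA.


Given values:
  SPL = 55.8 dB
  A-weighting at 4000 Hz = 1.0 dB
Formula: L_A = SPL + A_weight
L_A = 55.8 + (1.0)
L_A = 56.8

56.8 dBA


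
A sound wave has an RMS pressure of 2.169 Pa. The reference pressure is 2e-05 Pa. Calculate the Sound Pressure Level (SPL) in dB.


Given values:
  p = 2.169 Pa
  p_ref = 2e-05 Pa
Formula: SPL = 20 * log10(p / p_ref)
Compute ratio: p / p_ref = 2.169 / 2e-05 = 108450
Compute log10: log10(108450) = 5.03523
Multiply: SPL = 20 * 5.03523 = 100.7

100.7 dB


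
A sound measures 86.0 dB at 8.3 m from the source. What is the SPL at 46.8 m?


Given values:
  SPL1 = 86.0 dB, r1 = 8.3 m, r2 = 46.8 m
Formula: SPL2 = SPL1 - 20 * log10(r2 / r1)
Compute ratio: r2 / r1 = 46.8 / 8.3 = 5.6386
Compute log10: log10(5.6386) = 0.751171
Compute drop: 20 * 0.751171 = 15.0234
SPL2 = 86.0 - 15.0234 = 70.98

70.98 dB


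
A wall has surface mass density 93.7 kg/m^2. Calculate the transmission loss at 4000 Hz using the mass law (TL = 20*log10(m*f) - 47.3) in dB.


Given values:
  m = 93.7 kg/m^2, f = 4000 Hz
Formula: TL = 20 * log10(m * f) - 47.3
Compute m * f = 93.7 * 4000 = 374800.0
Compute log10(374800.0) = 5.5738
Compute 20 * 5.5738 = 111.476
TL = 111.476 - 47.3 = 64.18

64.18 dB


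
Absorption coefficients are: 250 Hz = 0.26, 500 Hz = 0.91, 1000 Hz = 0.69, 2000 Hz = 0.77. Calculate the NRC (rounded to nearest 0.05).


Given values:
  a_250 = 0.26, a_500 = 0.91
  a_1000 = 0.69, a_2000 = 0.77
Formula: NRC = (a250 + a500 + a1000 + a2000) / 4
Sum = 0.26 + 0.91 + 0.69 + 0.77 = 2.63
NRC = 2.63 / 4 = 0.6575
Rounded to nearest 0.05: 0.65

0.65


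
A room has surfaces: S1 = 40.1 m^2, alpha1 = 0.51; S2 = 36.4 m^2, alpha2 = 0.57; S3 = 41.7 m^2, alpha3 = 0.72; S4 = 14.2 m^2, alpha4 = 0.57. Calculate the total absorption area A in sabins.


Given surfaces:
  Surface 1: 40.1 * 0.51 = 20.451
  Surface 2: 36.4 * 0.57 = 20.748
  Surface 3: 41.7 * 0.72 = 30.024
  Surface 4: 14.2 * 0.57 = 8.094
Formula: A = sum(Si * alpha_i)
A = 20.451 + 20.748 + 30.024 + 8.094
A = 79.32

79.32 sabins


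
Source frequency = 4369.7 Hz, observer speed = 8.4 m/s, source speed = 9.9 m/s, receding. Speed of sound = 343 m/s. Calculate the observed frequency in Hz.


Given values:
  f_s = 4369.7 Hz, v_o = 8.4 m/s, v_s = 9.9 m/s
  Direction: receding
Formula: f_o = f_s * (c - v_o) / (c + v_s)
Numerator: c - v_o = 343 - 8.4 = 334.6
Denominator: c + v_s = 343 + 9.9 = 352.9
f_o = 4369.7 * 334.6 / 352.9 = 4143.1

4143.1 Hz


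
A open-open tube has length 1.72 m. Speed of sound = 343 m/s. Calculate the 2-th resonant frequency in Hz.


Given values:
  Tube type: open-open, L = 1.72 m, c = 343 m/s, n = 2
Formula: f_n = n * c / (2 * L)
Compute 2 * L = 2 * 1.72 = 3.44
f = 2 * 343 / 3.44
f = 199.42

199.42 Hz


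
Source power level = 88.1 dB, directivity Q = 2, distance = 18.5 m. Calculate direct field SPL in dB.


Given values:
  Lw = 88.1 dB, Q = 2, r = 18.5 m
Formula: SPL = Lw + 10 * log10(Q / (4 * pi * r^2))
Compute 4 * pi * r^2 = 4 * pi * 18.5^2 = 4300.8403
Compute Q / denom = 2 / 4300.8403 = 0.00046503
Compute 10 * log10(0.00046503) = -33.3252
SPL = 88.1 + (-33.3252) = 54.77

54.77 dB


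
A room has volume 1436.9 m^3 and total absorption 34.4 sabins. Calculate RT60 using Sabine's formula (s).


Given values:
  V = 1436.9 m^3
  A = 34.4 sabins
Formula: RT60 = 0.161 * V / A
Numerator: 0.161 * 1436.9 = 231.3409
RT60 = 231.3409 / 34.4 = 6.725

6.725 s


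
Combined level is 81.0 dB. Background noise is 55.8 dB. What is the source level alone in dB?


Given values:
  L_total = 81.0 dB, L_bg = 55.8 dB
Formula: L_source = 10 * log10(10^(L_total/10) - 10^(L_bg/10))
Convert to linear:
  10^(81.0/10) = 125892541.1794
  10^(55.8/10) = 380189.3963
Difference: 125892541.1794 - 380189.3963 = 125512351.7831
L_source = 10 * log10(125512351.7831) = 80.99

80.99 dB


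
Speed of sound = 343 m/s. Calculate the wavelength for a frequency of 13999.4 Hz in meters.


Given values:
  c = 343 m/s, f = 13999.4 Hz
Formula: lambda = c / f
lambda = 343 / 13999.4
lambda = 0.0245

0.0245 m


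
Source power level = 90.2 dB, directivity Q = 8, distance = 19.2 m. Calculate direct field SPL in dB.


Given values:
  Lw = 90.2 dB, Q = 8, r = 19.2 m
Formula: SPL = Lw + 10 * log10(Q / (4 * pi * r^2))
Compute 4 * pi * r^2 = 4 * pi * 19.2^2 = 4632.4669
Compute Q / denom = 8 / 4632.4669 = 0.00172694
Compute 10 * log10(0.00172694) = -27.6272
SPL = 90.2 + (-27.6272) = 62.57

62.57 dB


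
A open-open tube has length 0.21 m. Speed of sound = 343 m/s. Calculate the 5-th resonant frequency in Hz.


Given values:
  Tube type: open-open, L = 0.21 m, c = 343 m/s, n = 5
Formula: f_n = n * c / (2 * L)
Compute 2 * L = 2 * 0.21 = 0.42
f = 5 * 343 / 0.42
f = 4083.33

4083.33 Hz


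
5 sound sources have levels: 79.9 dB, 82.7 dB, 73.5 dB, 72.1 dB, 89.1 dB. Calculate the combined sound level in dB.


Formula: L_total = 10 * log10( sum(10^(Li/10)) )
  Source 1: 10^(79.9/10) = 97723722.0956
  Source 2: 10^(82.7/10) = 186208713.6663
  Source 3: 10^(73.5/10) = 22387211.3857
  Source 4: 10^(72.1/10) = 16218100.9736
  Source 5: 10^(89.1/10) = 812830516.1641
Sum of linear values = 1135368264.2853
L_total = 10 * log10(1135368264.2853) = 90.55

90.55 dB


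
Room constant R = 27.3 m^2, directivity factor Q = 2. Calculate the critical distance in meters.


Given values:
  R = 27.3 m^2, Q = 2
Formula: d_c = 0.141 * sqrt(Q * R)
Compute Q * R = 2 * 27.3 = 54.6
Compute sqrt(54.6) = 7.3892
d_c = 0.141 * 7.3892 = 1.042

1.042 m


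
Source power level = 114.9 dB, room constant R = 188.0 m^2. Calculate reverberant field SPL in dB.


Given values:
  Lw = 114.9 dB, R = 188.0 m^2
Formula: SPL = Lw + 10 * log10(4 / R)
Compute 4 / R = 4 / 188.0 = 0.021277
Compute 10 * log10(0.021277) = -16.7209
SPL = 114.9 + (-16.7209) = 98.18

98.18 dB


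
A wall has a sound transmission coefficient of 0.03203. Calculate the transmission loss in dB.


Given values:
  tau = 0.03203
Formula: TL = 10 * log10(1 / tau)
Compute 1 / tau = 1 / 0.03203 = 31.2207
Compute log10(31.2207) = 1.494443
TL = 10 * 1.494443 = 14.94

14.94 dB


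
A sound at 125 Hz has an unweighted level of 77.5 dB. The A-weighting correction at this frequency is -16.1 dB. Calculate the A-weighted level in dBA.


Given values:
  SPL = 77.5 dB
  A-weighting at 125 Hz = -16.1 dB
Formula: L_A = SPL + A_weight
L_A = 77.5 + (-16.1)
L_A = 61.4

61.4 dBA


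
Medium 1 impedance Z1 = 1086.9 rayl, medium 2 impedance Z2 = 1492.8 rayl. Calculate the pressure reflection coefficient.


Given values:
  Z1 = 1086.9 rayl, Z2 = 1492.8 rayl
Formula: R = (Z2 - Z1) / (Z2 + Z1)
Numerator: Z2 - Z1 = 1492.8 - 1086.9 = 405.9
Denominator: Z2 + Z1 = 1492.8 + 1086.9 = 2579.7
R = 405.9 / 2579.7 = 0.1573

0.1573


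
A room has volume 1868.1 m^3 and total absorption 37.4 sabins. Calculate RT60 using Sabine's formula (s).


Given values:
  V = 1868.1 m^3
  A = 37.4 sabins
Formula: RT60 = 0.161 * V / A
Numerator: 0.161 * 1868.1 = 300.7641
RT60 = 300.7641 / 37.4 = 8.042

8.042 s


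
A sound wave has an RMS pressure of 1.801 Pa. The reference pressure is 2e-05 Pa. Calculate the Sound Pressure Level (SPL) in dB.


Given values:
  p = 1.801 Pa
  p_ref = 2e-05 Pa
Formula: SPL = 20 * log10(p / p_ref)
Compute ratio: p / p_ref = 1.801 / 2e-05 = 90050
Compute log10: log10(90050) = 4.954484
Multiply: SPL = 20 * 4.954484 = 99.09

99.09 dB


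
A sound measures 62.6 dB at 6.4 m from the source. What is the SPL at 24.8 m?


Given values:
  SPL1 = 62.6 dB, r1 = 6.4 m, r2 = 24.8 m
Formula: SPL2 = SPL1 - 20 * log10(r2 / r1)
Compute ratio: r2 / r1 = 24.8 / 6.4 = 3.875
Compute log10: log10(3.875) = 0.588272
Compute drop: 20 * 0.588272 = 11.7654
SPL2 = 62.6 - 11.7654 = 50.83

50.83 dB


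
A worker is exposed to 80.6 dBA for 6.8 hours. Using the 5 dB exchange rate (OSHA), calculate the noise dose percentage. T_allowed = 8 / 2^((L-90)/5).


Given values:
  L = 80.6 dBA, T = 6.8 hours
Formula: T_allowed = 8 / 2^((L - 90) / 5)
Compute exponent: (80.6 - 90) / 5 = -1.88
Compute 2^(-1.88) = 0.271684
T_allowed = 8 / 0.271684 = 29.445974 hours
Dose = (T / T_allowed) * 100
Dose = (6.8 / 29.445974) * 100 = 23.09

23.09 %


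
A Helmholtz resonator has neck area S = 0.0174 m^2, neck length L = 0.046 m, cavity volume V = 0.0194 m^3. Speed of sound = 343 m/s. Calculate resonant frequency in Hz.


Given values:
  S = 0.0174 m^2, L = 0.046 m, V = 0.0194 m^3, c = 343 m/s
Formula: f = (c / (2*pi)) * sqrt(S / (V * L))
Compute V * L = 0.0194 * 0.046 = 0.0008924
Compute S / (V * L) = 0.0174 / 0.0008924 = 19.498
Compute sqrt(19.498) = 4.415654
Compute c / (2*pi) = 343 / 6.283185 = 54.590148
f = 54.590148 * 4.415654 = 241.05

241.05 Hz


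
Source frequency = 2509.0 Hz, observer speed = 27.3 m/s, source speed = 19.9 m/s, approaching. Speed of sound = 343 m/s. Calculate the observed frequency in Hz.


Given values:
  f_s = 2509.0 Hz, v_o = 27.3 m/s, v_s = 19.9 m/s
  Direction: approaching
Formula: f_o = f_s * (c + v_o) / (c - v_s)
Numerator: c + v_o = 343 + 27.3 = 370.3
Denominator: c - v_s = 343 - 19.9 = 323.1
f_o = 2509.0 * 370.3 / 323.1 = 2875.53

2875.53 Hz


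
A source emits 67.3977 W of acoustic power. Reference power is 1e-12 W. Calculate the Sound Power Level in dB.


Given values:
  W = 67.3977 W
  W_ref = 1e-12 W
Formula: SWL = 10 * log10(W / W_ref)
Compute ratio: W / W_ref = 67397700000000
Compute log10: log10(67397700000000) = 13.828645
Multiply: SWL = 10 * 13.828645 = 138.29

138.29 dB


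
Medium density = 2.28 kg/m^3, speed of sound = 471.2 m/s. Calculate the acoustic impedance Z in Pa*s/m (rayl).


Given values:
  rho = 2.28 kg/m^3
  c = 471.2 m/s
Formula: Z = rho * c
Z = 2.28 * 471.2
Z = 1074.34

1074.34 rayl


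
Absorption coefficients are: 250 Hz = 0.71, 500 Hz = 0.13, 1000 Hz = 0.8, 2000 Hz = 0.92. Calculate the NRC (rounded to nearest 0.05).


Given values:
  a_250 = 0.71, a_500 = 0.13
  a_1000 = 0.8, a_2000 = 0.92
Formula: NRC = (a250 + a500 + a1000 + a2000) / 4
Sum = 0.71 + 0.13 + 0.8 + 0.92 = 2.56
NRC = 2.56 / 4 = 0.64
Rounded to nearest 0.05: 0.65

0.65


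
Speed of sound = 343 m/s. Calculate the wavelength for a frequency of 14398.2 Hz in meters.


Given values:
  c = 343 m/s, f = 14398.2 Hz
Formula: lambda = c / f
lambda = 343 / 14398.2
lambda = 0.0238

0.0238 m


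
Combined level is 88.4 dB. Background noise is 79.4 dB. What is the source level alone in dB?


Given values:
  L_total = 88.4 dB, L_bg = 79.4 dB
Formula: L_source = 10 * log10(10^(L_total/10) - 10^(L_bg/10))
Convert to linear:
  10^(88.4/10) = 691830970.9189
  10^(79.4/10) = 87096358.9956
Difference: 691830970.9189 - 87096358.9956 = 604734611.9233
L_source = 10 * log10(604734611.9233) = 87.82

87.82 dB


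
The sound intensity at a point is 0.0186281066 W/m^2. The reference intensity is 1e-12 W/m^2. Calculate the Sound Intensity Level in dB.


Given values:
  I = 0.0186281066 W/m^2
  I_ref = 1e-12 W/m^2
Formula: SIL = 10 * log10(I / I_ref)
Compute ratio: I / I_ref = 18628106600
Compute log10: log10(18628106600) = 10.270169
Multiply: SIL = 10 * 10.270169 = 102.7

102.7 dB


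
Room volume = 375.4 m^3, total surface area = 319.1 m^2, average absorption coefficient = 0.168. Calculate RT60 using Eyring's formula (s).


Given values:
  V = 375.4 m^3, S = 319.1 m^2, alpha = 0.168
Formula: RT60 = 0.161 * V / (-S * ln(1 - alpha))
Compute ln(1 - 0.168) = ln(0.832) = -0.183923
Denominator: -319.1 * -0.183923 = 58.6898
Numerator: 0.161 * 375.4 = 60.4394
RT60 = 60.4394 / 58.6898 = 1.03

1.03 s


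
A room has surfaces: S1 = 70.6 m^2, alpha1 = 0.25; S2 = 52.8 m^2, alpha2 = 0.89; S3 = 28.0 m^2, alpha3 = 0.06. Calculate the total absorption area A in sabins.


Given surfaces:
  Surface 1: 70.6 * 0.25 = 17.65
  Surface 2: 52.8 * 0.89 = 46.992
  Surface 3: 28.0 * 0.06 = 1.68
Formula: A = sum(Si * alpha_i)
A = 17.65 + 46.992 + 1.68
A = 66.32

66.32 sabins


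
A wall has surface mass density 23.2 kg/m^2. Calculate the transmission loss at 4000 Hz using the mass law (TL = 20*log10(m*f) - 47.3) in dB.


Given values:
  m = 23.2 kg/m^2, f = 4000 Hz
Formula: TL = 20 * log10(m * f) - 47.3
Compute m * f = 23.2 * 4000 = 92800.0
Compute log10(92800.0) = 4.967548
Compute 20 * 4.967548 = 99.351
TL = 99.351 - 47.3 = 52.05

52.05 dB


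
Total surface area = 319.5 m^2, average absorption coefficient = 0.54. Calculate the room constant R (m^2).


Given values:
  S = 319.5 m^2, alpha = 0.54
Formula: R = S * alpha / (1 - alpha)
Numerator: 319.5 * 0.54 = 172.53
Denominator: 1 - 0.54 = 0.46
R = 172.53 / 0.46 = 375.07

375.07 m^2


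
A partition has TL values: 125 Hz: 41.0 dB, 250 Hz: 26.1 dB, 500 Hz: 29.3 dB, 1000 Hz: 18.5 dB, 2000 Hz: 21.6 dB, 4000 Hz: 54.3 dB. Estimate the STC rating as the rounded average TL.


Given TL values at each frequency:
  125 Hz: 41.0 dB
  250 Hz: 26.1 dB
  500 Hz: 29.3 dB
  1000 Hz: 18.5 dB
  2000 Hz: 21.6 dB
  4000 Hz: 54.3 dB
Formula: STC ~ round(average of TL values)
Sum = 41.0 + 26.1 + 29.3 + 18.5 + 21.6 + 54.3 = 190.8
Average = 190.8 / 6 = 31.8
Rounded: 32

32
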